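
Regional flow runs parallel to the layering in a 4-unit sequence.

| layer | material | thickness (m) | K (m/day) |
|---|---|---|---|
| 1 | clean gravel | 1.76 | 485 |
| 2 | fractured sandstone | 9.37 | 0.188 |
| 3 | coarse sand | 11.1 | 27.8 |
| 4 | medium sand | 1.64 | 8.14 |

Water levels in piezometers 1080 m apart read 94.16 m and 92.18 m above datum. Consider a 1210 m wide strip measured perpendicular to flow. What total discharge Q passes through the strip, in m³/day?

2610

Flow is parallel to layering, so each bed carries its own Darcy discharge and the transmissivities add.
Σ(K_i·b_i) = 485×1.76 + 0.188×9.37 + 27.8×11.1 + 8.14×1.64 = 1177 m²/day.
Hydraulic gradient i = (94.16 − 92.18) / 1080 = 1.98 / 1080 = 0.001833.
Q = Σ(K_i·b_i) · W · i = 1177 × 1210 × 0.001833 = 2612 m³/day.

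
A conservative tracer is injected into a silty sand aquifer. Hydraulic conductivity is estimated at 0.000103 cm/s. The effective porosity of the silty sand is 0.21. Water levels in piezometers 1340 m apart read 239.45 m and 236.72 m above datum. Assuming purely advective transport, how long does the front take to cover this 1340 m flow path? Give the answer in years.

Convert K: 0.000103 cm/s × 864 = 0.08899 m/day.
Hydraulic gradient i = (239.45 − 236.72) / 1340 = 2.73 / 1340 = 0.002037.
Darcy flux q = K · i = 0.08899 × 0.002037 = 0.0001813 m/day.
Seepage velocity v = q / n_e = 0.0001813 / 0.21 = 0.0008634 m/day.
Travel time t = L / v = 1340 / 0.0008634 = 1.552e+06 days = 4249 years.

4250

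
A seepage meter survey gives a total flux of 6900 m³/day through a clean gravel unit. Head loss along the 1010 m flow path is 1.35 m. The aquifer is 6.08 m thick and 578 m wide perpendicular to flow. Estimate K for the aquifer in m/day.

Cross-sectional area A = 578 × 6.08 = 3514 m².
Hydraulic gradient i = Δh / L = 1.35 / 1010 = 0.001337.
From Q = K·A·i, K = Q / (A·i) = 6900 / (3514 × 0.001337) = 1469 m/day.

1470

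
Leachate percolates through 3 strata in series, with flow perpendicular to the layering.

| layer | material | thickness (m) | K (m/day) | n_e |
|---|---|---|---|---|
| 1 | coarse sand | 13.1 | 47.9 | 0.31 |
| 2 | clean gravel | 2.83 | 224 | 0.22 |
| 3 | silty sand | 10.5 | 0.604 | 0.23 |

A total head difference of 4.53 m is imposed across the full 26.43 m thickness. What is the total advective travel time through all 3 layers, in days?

27.7

With flow normal to the layers, continuity requires the same specific discharge q through every layer.
Σ(b_i/K_i) = 13.1/47.9 + 2.83/224 + 10.5/0.604 = 17.67 d.
q = Δh / Σ(b_i/K_i) = 4.53 / 17.67 = 0.2564 m/day.
In each layer the seepage velocity is v_i = q/n_i, so the layer transit time is t_i = b_i·n_i / q:
  layer 1 (coarse sand): t_1 = 13.1 × 0.31 / 0.2564 = 15.84 d
  layer 2 (clean gravel): t_2 = 2.83 × 0.22 / 0.2564 = 2.429 d
  layer 3 (silty sand): t_3 = 10.5 × 0.23 / 0.2564 = 9.420 d
Total t = Σ t_i = 27.69 days.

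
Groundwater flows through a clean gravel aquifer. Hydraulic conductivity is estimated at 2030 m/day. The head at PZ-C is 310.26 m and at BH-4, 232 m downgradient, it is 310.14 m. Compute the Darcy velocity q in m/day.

Hydraulic gradient i = (310.26 − 310.14) / 232 = 0.12 / 232 = 0.0005172.
Specific discharge q = K · i = 2030 × 0.0005172 = 1.050 m/day.

1.05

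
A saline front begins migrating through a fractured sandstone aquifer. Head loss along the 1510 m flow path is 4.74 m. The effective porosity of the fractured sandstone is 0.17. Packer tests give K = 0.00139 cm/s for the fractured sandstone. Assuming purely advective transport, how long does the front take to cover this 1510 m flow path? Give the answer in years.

186

Convert K: 0.00139 cm/s × 864 = 1.201 m/day.
Hydraulic gradient i = Δh / L = 4.74 / 1510 = 0.003139.
Darcy flux q = K · i = 1.201 × 0.003139 = 0.003770 m/day.
Seepage velocity v = q / n_e = 0.003770 / 0.17 = 0.02218 m/day.
Travel time t = L / v = 1510 / 0.02218 = 68092 days = 186.4 years.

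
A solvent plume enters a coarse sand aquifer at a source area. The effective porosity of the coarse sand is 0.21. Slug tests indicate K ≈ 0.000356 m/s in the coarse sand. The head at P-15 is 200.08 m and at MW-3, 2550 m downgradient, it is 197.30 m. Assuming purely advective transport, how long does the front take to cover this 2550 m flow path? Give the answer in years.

Convert K: 0.000356 m/s × 86400 = 30.76 m/day.
Hydraulic gradient i = (200.08 − 197.30) / 2550 = 2.78 / 2550 = 0.001090.
Darcy flux q = K · i = 30.76 × 0.001090 = 0.03353 m/day.
Seepage velocity v = q / n_e = 0.03353 / 0.21 = 0.1597 m/day.
Travel time t = L / v = 2550 / 0.1597 = 15969 days = 43.72 years.

43.7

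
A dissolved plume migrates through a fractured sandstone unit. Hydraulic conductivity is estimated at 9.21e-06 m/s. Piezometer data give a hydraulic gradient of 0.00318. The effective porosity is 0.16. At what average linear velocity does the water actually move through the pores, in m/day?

Convert K: 9.21e-06 m/s × 86400 = 0.7957 m/day.
Hydraulic gradient i = 0.00318.
Darcy flux q = K · i = 0.7957 × 0.003180 = 0.002530 m/day.
Seepage velocity v = q / n_e = 0.002530 / 0.16 = 0.01582 m/day.

0.0158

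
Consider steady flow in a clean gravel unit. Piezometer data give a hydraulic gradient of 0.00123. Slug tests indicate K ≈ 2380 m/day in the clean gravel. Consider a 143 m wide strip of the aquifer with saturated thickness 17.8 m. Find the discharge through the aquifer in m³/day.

Cross-sectional area A = 143 × 17.8 = 2545 m².
Hydraulic gradient i = 0.00123.
Darcy's law: Q = K · A · i = 2380 × 2545 × 0.001230 = 7451 m³/day.

7450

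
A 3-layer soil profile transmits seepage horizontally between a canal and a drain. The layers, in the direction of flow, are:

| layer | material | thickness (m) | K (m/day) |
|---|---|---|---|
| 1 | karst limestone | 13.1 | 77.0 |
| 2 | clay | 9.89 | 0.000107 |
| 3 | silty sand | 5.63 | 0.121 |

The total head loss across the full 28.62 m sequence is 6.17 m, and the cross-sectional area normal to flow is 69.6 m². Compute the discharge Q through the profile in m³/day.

0.00464

Flow is perpendicular to layering, so the layers act in series and the equivalent K is the thickness-weighted harmonic mean.
Total thickness L = 13.1 + 9.89 + 5.63 = 28.62 m.
Σ(b_i/K_i) = 13.1/77.0 + 9.89/0.000107 + 5.63/0.121 = 92477 d.
K_eq = L / Σ(b_i/K_i) = 28.62 / 92477 = 0.0003095 m/day.
Q = K_eq · A · (Δh/L) = 0.0003095 × 69.6 × (6.17/28.62) = 0.004644 m³/day.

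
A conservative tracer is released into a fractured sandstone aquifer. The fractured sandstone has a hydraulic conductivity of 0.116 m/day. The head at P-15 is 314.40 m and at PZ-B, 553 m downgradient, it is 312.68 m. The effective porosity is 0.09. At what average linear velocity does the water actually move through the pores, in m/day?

Hydraulic gradient i = (314.40 − 312.68) / 553 = 1.72 / 553 = 0.003110.
Darcy flux q = K · i = 0.1160 × 0.003110 = 0.0003608 m/day.
Seepage velocity v = q / n_e = 0.0003608 / 0.09 = 0.004009 m/day.

0.00401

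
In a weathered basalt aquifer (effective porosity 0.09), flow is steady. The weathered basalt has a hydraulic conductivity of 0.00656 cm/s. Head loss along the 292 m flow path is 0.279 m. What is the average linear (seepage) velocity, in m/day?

0.0602

Convert K: 0.00656 cm/s × 864 = 5.668 m/day.
Hydraulic gradient i = Δh / L = 0.279 / 292 = 0.0009555.
Darcy flux q = K · i = 5.668 × 0.0009555 = 0.005416 m/day.
Seepage velocity v = q / n_e = 0.005416 / 0.09 = 0.06017 m/day.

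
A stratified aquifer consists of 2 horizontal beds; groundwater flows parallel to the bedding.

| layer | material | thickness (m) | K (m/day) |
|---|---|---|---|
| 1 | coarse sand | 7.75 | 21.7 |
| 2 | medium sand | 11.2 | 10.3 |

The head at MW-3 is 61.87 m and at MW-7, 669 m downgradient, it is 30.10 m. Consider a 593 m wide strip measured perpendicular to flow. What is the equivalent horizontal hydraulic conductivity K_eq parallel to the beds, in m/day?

Flow is parallel to layering, so each bed carries its own Darcy discharge and the transmissivities add.
Σ(K_i·b_i) = 21.7×7.75 + 10.3×11.2 = 283.5 m²/day.
Total thickness b = 18.95 m, so K_eq = Σ(K_i·b_i)/b = 14.96 m/day.

15.0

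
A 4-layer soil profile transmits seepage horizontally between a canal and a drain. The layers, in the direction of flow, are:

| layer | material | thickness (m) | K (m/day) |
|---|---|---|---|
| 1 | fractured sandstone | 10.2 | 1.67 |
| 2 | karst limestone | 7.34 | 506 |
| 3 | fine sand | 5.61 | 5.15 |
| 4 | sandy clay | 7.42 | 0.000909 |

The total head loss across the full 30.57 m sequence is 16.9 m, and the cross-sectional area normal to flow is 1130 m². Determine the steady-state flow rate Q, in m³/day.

Flow is perpendicular to layering, so the layers act in series and the equivalent K is the thickness-weighted harmonic mean.
Total thickness L = 10.2 + 7.34 + 5.61 + 7.42 = 30.57 m.
Σ(b_i/K_i) = 10.2/1.67 + 7.34/506 + 5.61/5.15 + 7.42/0.000909 = 8170 d.
K_eq = L / Σ(b_i/K_i) = 30.57 / 8170 = 0.003742 m/day.
Q = K_eq · A · (Δh/L) = 0.003742 × 1130 × (16.9/30.57) = 2.337 m³/day.

2.34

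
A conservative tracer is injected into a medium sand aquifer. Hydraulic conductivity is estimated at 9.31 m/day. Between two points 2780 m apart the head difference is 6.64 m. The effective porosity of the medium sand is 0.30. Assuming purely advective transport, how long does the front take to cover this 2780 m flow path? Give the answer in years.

Hydraulic gradient i = Δh / L = 6.64 / 2780 = 0.002388.
Darcy flux q = K · i = 9.310 × 0.002388 = 0.02224 m/day.
Seepage velocity v = q / n_e = 0.02224 / 0.30 = 0.07412 m/day.
Travel time t = L / v = 2780 / 0.07412 = 37505 days = 102.7 years.

103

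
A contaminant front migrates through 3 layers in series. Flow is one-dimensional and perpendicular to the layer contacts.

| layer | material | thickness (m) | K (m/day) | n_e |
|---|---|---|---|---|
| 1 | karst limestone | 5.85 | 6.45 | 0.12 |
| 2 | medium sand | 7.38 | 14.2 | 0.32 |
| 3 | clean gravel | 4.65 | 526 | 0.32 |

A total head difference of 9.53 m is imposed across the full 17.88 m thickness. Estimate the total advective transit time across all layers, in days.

With flow normal to the layers, continuity requires the same specific discharge q through every layer.
Σ(b_i/K_i) = 5.85/6.45 + 7.38/14.2 + 4.65/526 = 1.436 d.
q = Δh / Σ(b_i/K_i) = 9.53 / 1.436 = 6.639 m/day.
In each layer the seepage velocity is v_i = q/n_i, so the layer transit time is t_i = b_i·n_i / q:
  layer 1 (karst limestone): t_1 = 5.85 × 0.12 / 6.639 = 0.1057 d
  layer 2 (medium sand): t_2 = 7.38 × 0.32 / 6.639 = 0.3557 d
  layer 3 (clean gravel): t_3 = 4.65 × 0.32 / 6.639 = 0.2241 d
Total t = Σ t_i = 0.6856 days.

0.686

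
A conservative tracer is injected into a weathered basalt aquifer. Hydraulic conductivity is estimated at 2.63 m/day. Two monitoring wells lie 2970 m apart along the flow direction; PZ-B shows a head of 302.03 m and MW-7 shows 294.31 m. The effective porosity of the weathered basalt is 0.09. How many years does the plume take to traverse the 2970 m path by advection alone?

Hydraulic gradient i = (302.03 − 294.31) / 2970 = 7.72 / 2970 = 0.002599.
Darcy flux q = K · i = 2.630 × 0.002599 = 0.006836 m/day.
Seepage velocity v = q / n_e = 0.006836 / 0.09 = 0.07596 m/day.
Travel time t = L / v = 2970 / 0.07596 = 39101 days = 107.1 years.

107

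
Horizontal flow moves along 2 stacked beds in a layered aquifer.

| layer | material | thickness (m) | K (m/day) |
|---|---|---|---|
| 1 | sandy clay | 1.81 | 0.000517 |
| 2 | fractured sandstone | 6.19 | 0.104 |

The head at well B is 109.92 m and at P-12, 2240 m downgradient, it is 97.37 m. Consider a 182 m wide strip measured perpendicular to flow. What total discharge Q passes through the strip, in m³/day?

0.657

Flow is parallel to layering, so each bed carries its own Darcy discharge and the transmissivities add.
Σ(K_i·b_i) = 0.000517×1.81 + 0.104×6.19 = 0.6447 m²/day.
Hydraulic gradient i = (109.92 − 97.37) / 2240 = 12.55 / 2240 = 0.005603.
Q = Σ(K_i·b_i) · W · i = 0.6447 × 182 × 0.005603 = 0.6574 m³/day.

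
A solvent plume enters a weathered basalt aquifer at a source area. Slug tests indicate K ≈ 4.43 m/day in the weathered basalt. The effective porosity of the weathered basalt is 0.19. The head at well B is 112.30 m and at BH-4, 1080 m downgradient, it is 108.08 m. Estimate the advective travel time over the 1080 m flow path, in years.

32.5

Hydraulic gradient i = (112.30 − 108.08) / 1080 = 4.22 / 1080 = 0.003907.
Darcy flux q = K · i = 4.430 × 0.003907 = 0.01731 m/day.
Seepage velocity v = q / n_e = 0.01731 / 0.19 = 0.09110 m/day.
Travel time t = L / v = 1080 / 0.09110 = 11855 days = 32.46 years.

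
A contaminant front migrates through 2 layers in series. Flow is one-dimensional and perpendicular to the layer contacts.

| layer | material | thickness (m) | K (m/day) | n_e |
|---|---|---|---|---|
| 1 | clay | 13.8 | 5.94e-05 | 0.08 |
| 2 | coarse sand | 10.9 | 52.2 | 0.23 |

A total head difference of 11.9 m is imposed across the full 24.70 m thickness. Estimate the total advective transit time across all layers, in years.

193

With flow normal to the layers, continuity requires the same specific discharge q through every layer.
Σ(b_i/K_i) = 13.8/5.94e-05 + 10.9/52.2 = 2.323e+05 d.
q = Δh / Σ(b_i/K_i) = 11.9 / 2.323e+05 = 5.122e-05 m/day.
In each layer the seepage velocity is v_i = q/n_i, so the layer transit time is t_i = b_i·n_i / q:
  layer 1 (clay): t_1 = 13.8 × 0.08 / 5.122e-05 = 21553 d
  layer 2 (coarse sand): t_2 = 10.9 × 0.23 / 5.122e-05 = 48944 d
Total t = Σ t_i = 70497 days = 193.0 years.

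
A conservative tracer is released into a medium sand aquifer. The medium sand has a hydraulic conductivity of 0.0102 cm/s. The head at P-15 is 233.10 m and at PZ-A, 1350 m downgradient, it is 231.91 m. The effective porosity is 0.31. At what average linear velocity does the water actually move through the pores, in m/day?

Convert K: 0.0102 cm/s × 864 = 8.813 m/day.
Hydraulic gradient i = (233.10 − 231.91) / 1350 = 1.19 / 1350 = 0.0008815.
Darcy flux q = K · i = 8.813 × 0.0008815 = 0.007768 m/day.
Seepage velocity v = q / n_e = 0.007768 / 0.31 = 0.02506 m/day.

0.0251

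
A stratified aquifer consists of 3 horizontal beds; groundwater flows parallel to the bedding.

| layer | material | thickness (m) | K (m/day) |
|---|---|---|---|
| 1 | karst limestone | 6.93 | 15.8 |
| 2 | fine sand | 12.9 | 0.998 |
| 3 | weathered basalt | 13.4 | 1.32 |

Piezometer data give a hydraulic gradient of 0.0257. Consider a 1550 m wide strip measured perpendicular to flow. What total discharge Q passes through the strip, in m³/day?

Flow is parallel to layering, so each bed carries its own Darcy discharge and the transmissivities add.
Σ(K_i·b_i) = 15.8×6.93 + 0.998×12.9 + 1.32×13.4 = 140.1 m²/day.
Hydraulic gradient i = 0.0257.
Q = Σ(K_i·b_i) · W · i = 140.1 × 1550 × 0.02570 = 5579 m³/day.

5580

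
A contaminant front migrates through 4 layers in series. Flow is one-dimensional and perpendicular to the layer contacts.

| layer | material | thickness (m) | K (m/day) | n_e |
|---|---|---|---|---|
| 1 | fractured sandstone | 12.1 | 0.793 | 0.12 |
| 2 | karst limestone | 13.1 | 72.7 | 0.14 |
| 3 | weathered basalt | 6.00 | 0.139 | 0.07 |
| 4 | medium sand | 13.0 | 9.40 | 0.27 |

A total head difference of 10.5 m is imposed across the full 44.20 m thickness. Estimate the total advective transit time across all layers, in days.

41.2

With flow normal to the layers, continuity requires the same specific discharge q through every layer.
Σ(b_i/K_i) = 12.1/0.793 + 13.1/72.7 + 6.00/0.139 + 13.0/9.40 = 59.99 d.
q = Δh / Σ(b_i/K_i) = 10.5 / 59.99 = 0.1750 m/day.
In each layer the seepage velocity is v_i = q/n_i, so the layer transit time is t_i = b_i·n_i / q:
  layer 1 (fractured sandstone): t_1 = 12.1 × 0.12 / 0.1750 = 8.295 d
  layer 2 (karst limestone): t_2 = 13.1 × 0.14 / 0.1750 = 10.48 d
  layer 3 (weathered basalt): t_3 = 6.00 × 0.07 / 0.1750 = 2.399 d
  layer 4 (medium sand): t_4 = 13.0 × 0.27 / 0.1750 = 20.05 d
Total t = Σ t_i = 41.23 days.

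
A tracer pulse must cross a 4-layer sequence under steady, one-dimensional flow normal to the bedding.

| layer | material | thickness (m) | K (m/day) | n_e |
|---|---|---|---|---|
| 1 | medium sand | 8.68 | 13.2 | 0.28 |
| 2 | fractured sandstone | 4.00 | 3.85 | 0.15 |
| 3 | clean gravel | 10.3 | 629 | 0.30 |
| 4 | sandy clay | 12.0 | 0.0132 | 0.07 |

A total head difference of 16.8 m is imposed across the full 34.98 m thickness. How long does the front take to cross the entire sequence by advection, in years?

1.03

With flow normal to the layers, continuity requires the same specific discharge q through every layer.
Σ(b_i/K_i) = 8.68/13.2 + 4.00/3.85 + 10.3/629 + 12.0/0.0132 = 910.8 d.
q = Δh / Σ(b_i/K_i) = 16.8 / 910.8 = 0.01845 m/day.
In each layer the seepage velocity is v_i = q/n_i, so the layer transit time is t_i = b_i·n_i / q:
  layer 1 (medium sand): t_1 = 8.68 × 0.28 / 0.01845 = 131.8 d
  layer 2 (fractured sandstone): t_2 = 4.00 × 0.15 / 0.01845 = 32.53 d
  layer 3 (clean gravel): t_3 = 10.3 × 0.30 / 0.01845 = 167.5 d
  layer 4 (sandy clay): t_4 = 12.0 × 0.07 / 0.01845 = 45.54 d
Total t = Σ t_i = 377.4 days = 1.033 years.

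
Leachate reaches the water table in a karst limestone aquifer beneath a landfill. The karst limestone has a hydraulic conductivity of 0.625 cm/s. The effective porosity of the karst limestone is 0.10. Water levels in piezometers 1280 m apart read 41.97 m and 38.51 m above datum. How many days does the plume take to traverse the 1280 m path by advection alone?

Convert K: 0.625 cm/s × 864 = 540.0 m/day.
Hydraulic gradient i = (41.97 − 38.51) / 1280 = 3.46 / 1280 = 0.002703.
Darcy flux q = K · i = 540.0 × 0.002703 = 1.460 m/day.
Seepage velocity v = q / n_e = 1.460 / 0.10 = 14.60 m/day.
Travel time t = L / v = 1280 / 14.60 = 87.69 days.

87.7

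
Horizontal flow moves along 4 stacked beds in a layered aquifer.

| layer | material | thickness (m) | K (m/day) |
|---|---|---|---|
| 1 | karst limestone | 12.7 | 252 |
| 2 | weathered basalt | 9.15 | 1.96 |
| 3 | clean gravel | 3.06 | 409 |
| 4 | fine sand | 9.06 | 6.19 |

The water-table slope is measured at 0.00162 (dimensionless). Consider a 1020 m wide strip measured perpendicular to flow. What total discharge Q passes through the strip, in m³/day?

7480

Flow is parallel to layering, so each bed carries its own Darcy discharge and the transmissivities add.
Σ(K_i·b_i) = 252×12.7 + 1.96×9.15 + 409×3.06 + 6.19×9.06 = 4526 m²/day.
Hydraulic gradient i = 0.00162.
Q = Σ(K_i·b_i) · W · i = 4526 × 1020 × 0.001620 = 7479 m³/day.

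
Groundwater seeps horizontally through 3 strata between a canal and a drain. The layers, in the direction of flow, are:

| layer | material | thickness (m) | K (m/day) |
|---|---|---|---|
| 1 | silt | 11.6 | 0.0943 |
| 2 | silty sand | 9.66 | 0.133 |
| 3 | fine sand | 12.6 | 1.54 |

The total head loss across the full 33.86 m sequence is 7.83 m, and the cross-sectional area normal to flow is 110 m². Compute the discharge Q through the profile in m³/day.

Flow is perpendicular to layering, so the layers act in series and the equivalent K is the thickness-weighted harmonic mean.
Total thickness L = 11.6 + 9.66 + 12.6 = 33.86 m.
Σ(b_i/K_i) = 11.6/0.0943 + 9.66/0.133 + 12.6/1.54 = 203.8 d.
K_eq = L / Σ(b_i/K_i) = 33.86 / 203.8 = 0.1661 m/day.
Q = K_eq · A · (Δh/L) = 0.1661 × 110 × (7.83/33.86) = 4.226 m³/day.

4.23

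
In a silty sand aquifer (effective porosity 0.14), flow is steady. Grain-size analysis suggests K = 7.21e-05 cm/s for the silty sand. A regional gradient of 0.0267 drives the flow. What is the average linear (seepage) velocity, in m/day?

0.0119

Convert K: 7.21e-05 cm/s × 864 = 0.06229 m/day.
Hydraulic gradient i = 0.0267.
Darcy flux q = K · i = 0.06229 × 0.02670 = 0.001663 m/day.
Seepage velocity v = q / n_e = 0.001663 / 0.14 = 0.01188 m/day.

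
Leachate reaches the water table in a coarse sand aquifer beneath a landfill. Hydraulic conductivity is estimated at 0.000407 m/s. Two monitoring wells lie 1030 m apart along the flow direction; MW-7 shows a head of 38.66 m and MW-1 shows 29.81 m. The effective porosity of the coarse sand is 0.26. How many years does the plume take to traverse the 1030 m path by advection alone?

Convert K: 0.000407 m/s × 86400 = 35.16 m/day.
Hydraulic gradient i = (38.66 − 29.81) / 1030 = 8.85 / 1030 = 0.008592.
Darcy flux q = K · i = 35.16 × 0.008592 = 0.3021 m/day.
Seepage velocity v = q / n_e = 0.3021 / 0.26 = 1.162 m/day.
Travel time t = L / v = 1030 / 1.162 = 886.3 days = 2.427 years.

2.43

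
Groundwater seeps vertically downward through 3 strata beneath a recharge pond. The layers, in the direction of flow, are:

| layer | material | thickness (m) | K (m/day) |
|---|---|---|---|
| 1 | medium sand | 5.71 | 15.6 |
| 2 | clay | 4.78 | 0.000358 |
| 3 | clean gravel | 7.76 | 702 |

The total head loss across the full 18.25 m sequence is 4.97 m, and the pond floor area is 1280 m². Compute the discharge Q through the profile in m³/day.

Flow is perpendicular to layering, so the layers act in series and the equivalent K is the thickness-weighted harmonic mean.
Total thickness L = 5.71 + 4.78 + 7.76 = 18.25 m.
Σ(b_i/K_i) = 5.71/15.6 + 4.78/0.000358 + 7.76/702 = 13352 d.
K_eq = L / Σ(b_i/K_i) = 18.25 / 13352 = 0.001367 m/day.
Q = K_eq · A · (Δh/L) = 0.001367 × 1280 × (4.97/18.25) = 0.4764 m³/day.

0.476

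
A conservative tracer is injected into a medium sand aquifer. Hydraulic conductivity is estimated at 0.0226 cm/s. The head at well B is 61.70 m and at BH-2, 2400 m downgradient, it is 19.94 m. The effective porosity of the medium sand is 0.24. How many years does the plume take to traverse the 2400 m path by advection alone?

4.64

Convert K: 0.0226 cm/s × 864 = 19.53 m/day.
Hydraulic gradient i = (61.70 − 19.94) / 2400 = 41.76 / 2400 = 0.01740.
Darcy flux q = K · i = 19.53 × 0.01740 = 0.3398 m/day.
Seepage velocity v = q / n_e = 0.3398 / 0.24 = 1.416 m/day.
Travel time t = L / v = 2400 / 1.416 = 1695 days = 4.642 years.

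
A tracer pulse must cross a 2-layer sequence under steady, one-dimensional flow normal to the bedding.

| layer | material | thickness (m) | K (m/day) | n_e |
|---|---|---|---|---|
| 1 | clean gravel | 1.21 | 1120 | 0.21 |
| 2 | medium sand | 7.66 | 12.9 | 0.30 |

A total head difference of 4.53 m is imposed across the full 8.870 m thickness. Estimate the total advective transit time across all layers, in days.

With flow normal to the layers, continuity requires the same specific discharge q through every layer.
Σ(b_i/K_i) = 1.21/1120 + 7.66/12.9 = 0.5949 d.
q = Δh / Σ(b_i/K_i) = 4.53 / 0.5949 = 7.615 m/day.
In each layer the seepage velocity is v_i = q/n_i, so the layer transit time is t_i = b_i·n_i / q:
  layer 1 (clean gravel): t_1 = 1.21 × 0.21 / 7.615 = 0.03337 d
  layer 2 (medium sand): t_2 = 7.66 × 0.30 / 7.615 = 0.3018 d
Total t = Σ t_i = 0.3351 days.

0.335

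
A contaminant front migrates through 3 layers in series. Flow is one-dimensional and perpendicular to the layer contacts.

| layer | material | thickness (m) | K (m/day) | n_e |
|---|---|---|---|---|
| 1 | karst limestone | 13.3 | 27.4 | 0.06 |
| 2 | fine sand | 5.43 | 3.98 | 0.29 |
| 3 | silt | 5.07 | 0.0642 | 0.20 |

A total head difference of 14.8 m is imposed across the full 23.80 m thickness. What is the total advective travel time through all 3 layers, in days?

18.5

With flow normal to the layers, continuity requires the same specific discharge q through every layer.
Σ(b_i/K_i) = 13.3/27.4 + 5.43/3.98 + 5.07/0.0642 = 80.82 d.
q = Δh / Σ(b_i/K_i) = 14.8 / 80.82 = 0.1831 m/day.
In each layer the seepage velocity is v_i = q/n_i, so the layer transit time is t_i = b_i·n_i / q:
  layer 1 (karst limestone): t_1 = 13.3 × 0.06 / 0.1831 = 4.358 d
  layer 2 (fine sand): t_2 = 5.43 × 0.29 / 0.1831 = 8.599 d
  layer 3 (silt): t_3 = 5.07 × 0.20 / 0.1831 = 5.537 d
Total t = Σ t_i = 18.49 days.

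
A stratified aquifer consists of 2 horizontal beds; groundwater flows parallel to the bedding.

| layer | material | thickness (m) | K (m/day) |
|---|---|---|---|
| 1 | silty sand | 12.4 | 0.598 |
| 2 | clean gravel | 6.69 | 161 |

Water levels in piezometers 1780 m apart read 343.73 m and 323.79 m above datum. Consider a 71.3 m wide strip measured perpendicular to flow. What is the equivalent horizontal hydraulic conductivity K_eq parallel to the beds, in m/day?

Flow is parallel to layering, so each bed carries its own Darcy discharge and the transmissivities add.
Σ(K_i·b_i) = 0.598×12.4 + 161×6.69 = 1085 m²/day.
Total thickness b = 19.09 m, so K_eq = Σ(K_i·b_i)/b = 56.81 m/day.

56.8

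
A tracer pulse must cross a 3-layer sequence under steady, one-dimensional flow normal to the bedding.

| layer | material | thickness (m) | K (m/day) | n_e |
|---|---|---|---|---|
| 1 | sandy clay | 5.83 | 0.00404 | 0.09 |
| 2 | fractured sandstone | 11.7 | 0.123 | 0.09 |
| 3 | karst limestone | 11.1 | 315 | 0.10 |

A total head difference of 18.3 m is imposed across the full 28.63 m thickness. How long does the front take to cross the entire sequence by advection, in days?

With flow normal to the layers, continuity requires the same specific discharge q through every layer.
Σ(b_i/K_i) = 5.83/0.00404 + 11.7/0.123 + 11.1/315 = 1538 d.
q = Δh / Σ(b_i/K_i) = 18.3 / 1538 = 0.01190 m/day.
In each layer the seepage velocity is v_i = q/n_i, so the layer transit time is t_i = b_i·n_i / q:
  layer 1 (sandy clay): t_1 = 5.83 × 0.09 / 0.01190 = 44.10 d
  layer 2 (fractured sandstone): t_2 = 11.7 × 0.09 / 0.01190 = 88.51 d
  layer 3 (karst limestone): t_3 = 11.1 × 0.10 / 0.01190 = 93.30 d
Total t = Σ t_i = 225.9 days.

226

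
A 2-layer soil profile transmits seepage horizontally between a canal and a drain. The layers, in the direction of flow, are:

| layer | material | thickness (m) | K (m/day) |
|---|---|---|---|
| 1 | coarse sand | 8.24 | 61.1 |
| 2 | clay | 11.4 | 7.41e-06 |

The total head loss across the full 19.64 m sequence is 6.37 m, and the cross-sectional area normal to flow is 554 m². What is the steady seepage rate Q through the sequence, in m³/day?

Flow is perpendicular to layering, so the layers act in series and the equivalent K is the thickness-weighted harmonic mean.
Total thickness L = 8.24 + 11.4 = 19.64 m.
Σ(b_i/K_i) = 8.24/61.1 + 11.4/7.41e-06 = 1.538e+06 d.
K_eq = L / Σ(b_i/K_i) = 19.64 / 1.538e+06 = 1.277e-05 m/day.
Q = K_eq · A · (Δh/L) = 1.277e-05 × 554 × (6.37/19.64) = 0.002294 m³/day.

0.00229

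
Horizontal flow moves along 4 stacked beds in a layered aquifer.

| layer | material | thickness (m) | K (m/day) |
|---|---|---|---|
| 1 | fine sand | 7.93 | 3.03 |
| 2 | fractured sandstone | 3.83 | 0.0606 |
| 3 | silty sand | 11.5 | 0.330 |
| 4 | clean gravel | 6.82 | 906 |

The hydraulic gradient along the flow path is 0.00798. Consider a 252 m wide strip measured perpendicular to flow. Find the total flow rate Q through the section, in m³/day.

Flow is parallel to layering, so each bed carries its own Darcy discharge and the transmissivities add.
Σ(K_i·b_i) = 3.03×7.93 + 0.0606×3.83 + 0.330×11.5 + 906×6.82 = 6207 m²/day.
Hydraulic gradient i = 0.00798.
Q = Σ(K_i·b_i) · W · i = 6207 × 252 × 0.007980 = 12482 m³/day.

12500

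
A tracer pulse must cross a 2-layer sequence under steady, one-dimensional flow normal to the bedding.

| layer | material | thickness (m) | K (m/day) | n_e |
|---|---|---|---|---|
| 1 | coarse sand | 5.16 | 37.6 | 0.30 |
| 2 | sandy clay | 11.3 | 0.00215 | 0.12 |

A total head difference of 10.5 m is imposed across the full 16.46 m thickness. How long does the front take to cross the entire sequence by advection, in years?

With flow normal to the layers, continuity requires the same specific discharge q through every layer.
Σ(b_i/K_i) = 5.16/37.6 + 11.3/0.00215 = 5256 d.
q = Δh / Σ(b_i/K_i) = 10.5 / 5256 = 0.001998 m/day.
In each layer the seepage velocity is v_i = q/n_i, so the layer transit time is t_i = b_i·n_i / q:
  layer 1 (coarse sand): t_1 = 5.16 × 0.30 / 0.001998 = 774.9 d
  layer 2 (sandy clay): t_2 = 11.3 × 0.12 / 0.001998 = 678.8 d
Total t = Σ t_i = 1454 days = 3.980 years.

3.98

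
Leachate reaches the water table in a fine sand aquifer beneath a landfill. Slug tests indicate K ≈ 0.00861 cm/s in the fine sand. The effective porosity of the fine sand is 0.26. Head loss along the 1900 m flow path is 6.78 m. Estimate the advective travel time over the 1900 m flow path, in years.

Convert K: 0.00861 cm/s × 864 = 7.439 m/day.
Hydraulic gradient i = Δh / L = 6.78 / 1900 = 0.003568.
Darcy flux q = K · i = 7.439 × 0.003568 = 0.02655 m/day.
Seepage velocity v = q / n_e = 0.02655 / 0.26 = 0.1021 m/day.
Travel time t = L / v = 1900 / 0.1021 = 18609 days = 50.95 years.

50.9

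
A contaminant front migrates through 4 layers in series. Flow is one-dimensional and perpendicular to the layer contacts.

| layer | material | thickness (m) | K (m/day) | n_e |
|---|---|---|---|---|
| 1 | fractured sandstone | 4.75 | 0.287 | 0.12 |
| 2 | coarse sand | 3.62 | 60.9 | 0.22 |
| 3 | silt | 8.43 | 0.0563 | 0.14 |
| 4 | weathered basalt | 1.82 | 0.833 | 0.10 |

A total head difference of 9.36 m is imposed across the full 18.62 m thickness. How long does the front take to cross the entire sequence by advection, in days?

With flow normal to the layers, continuity requires the same specific discharge q through every layer.
Σ(b_i/K_i) = 4.75/0.287 + 3.62/60.9 + 8.43/0.0563 + 1.82/0.833 = 168.5 d.
q = Δh / Σ(b_i/K_i) = 9.36 / 168.5 = 0.05554 m/day.
In each layer the seepage velocity is v_i = q/n_i, so the layer transit time is t_i = b_i·n_i / q:
  layer 1 (fractured sandstone): t_1 = 4.75 × 0.12 / 0.05554 = 10.26 d
  layer 2 (coarse sand): t_2 = 3.62 × 0.22 / 0.05554 = 14.34 d
  layer 3 (silt): t_3 = 8.43 × 0.14 / 0.05554 = 21.25 d
  layer 4 (weathered basalt): t_4 = 1.82 × 0.10 / 0.05554 = 3.277 d
Total t = Σ t_i = 49.13 days.

49.1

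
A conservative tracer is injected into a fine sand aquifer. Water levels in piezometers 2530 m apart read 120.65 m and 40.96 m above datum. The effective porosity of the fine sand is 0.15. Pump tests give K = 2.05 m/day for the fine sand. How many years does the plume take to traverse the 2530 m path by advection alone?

16.1

Hydraulic gradient i = (120.65 − 40.96) / 2530 = 79.69 / 2530 = 0.03150.
Darcy flux q = K · i = 2.050 × 0.03150 = 0.06457 m/day.
Seepage velocity v = q / n_e = 0.06457 / 0.15 = 0.4305 m/day.
Travel time t = L / v = 2530 / 0.4305 = 5877 days = 16.09 years.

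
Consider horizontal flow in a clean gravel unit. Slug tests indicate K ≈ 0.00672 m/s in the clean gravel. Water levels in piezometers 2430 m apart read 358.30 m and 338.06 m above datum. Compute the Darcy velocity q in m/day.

Convert K: 0.00672 m/s × 86400 = 580.6 m/day.
Hydraulic gradient i = (358.30 − 338.06) / 2430 = 20.24 / 2430 = 0.008329.
Specific discharge q = K · i = 580.6 × 0.008329 = 4.836 m/day.

4.84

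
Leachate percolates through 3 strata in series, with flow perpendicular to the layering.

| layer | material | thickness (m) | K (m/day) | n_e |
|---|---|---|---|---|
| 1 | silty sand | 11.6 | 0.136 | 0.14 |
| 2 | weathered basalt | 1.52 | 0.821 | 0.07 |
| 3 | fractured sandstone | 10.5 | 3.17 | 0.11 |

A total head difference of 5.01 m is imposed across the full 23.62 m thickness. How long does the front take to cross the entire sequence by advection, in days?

With flow normal to the layers, continuity requires the same specific discharge q through every layer.
Σ(b_i/K_i) = 11.6/0.136 + 1.52/0.821 + 10.5/3.17 = 90.46 d.
q = Δh / Σ(b_i/K_i) = 5.01 / 90.46 = 0.05538 m/day.
In each layer the seepage velocity is v_i = q/n_i, so the layer transit time is t_i = b_i·n_i / q:
  layer 1 (silty sand): t_1 = 11.6 × 0.14 / 0.05538 = 29.32 d
  layer 2 (weathered basalt): t_2 = 1.52 × 0.07 / 0.05538 = 1.921 d
  layer 3 (fractured sandstone): t_3 = 10.5 × 0.11 / 0.05538 = 20.85 d
Total t = Σ t_i = 52.10 days.

52.1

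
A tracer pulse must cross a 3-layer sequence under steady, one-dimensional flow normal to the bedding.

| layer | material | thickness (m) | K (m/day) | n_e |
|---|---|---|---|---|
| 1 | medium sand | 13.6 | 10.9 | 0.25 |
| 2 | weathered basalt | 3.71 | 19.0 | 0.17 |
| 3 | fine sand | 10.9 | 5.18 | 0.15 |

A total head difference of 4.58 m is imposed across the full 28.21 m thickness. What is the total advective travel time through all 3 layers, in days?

4.39

With flow normal to the layers, continuity requires the same specific discharge q through every layer.
Σ(b_i/K_i) = 13.6/10.9 + 3.71/19.0 + 10.9/5.18 = 3.547 d.
q = Δh / Σ(b_i/K_i) = 4.58 / 3.547 = 1.291 m/day.
In each layer the seepage velocity is v_i = q/n_i, so the layer transit time is t_i = b_i·n_i / q:
  layer 1 (medium sand): t_1 = 13.6 × 0.25 / 1.291 = 2.633 d
  layer 2 (weathered basalt): t_2 = 3.71 × 0.17 / 1.291 = 0.4885 d
  layer 3 (fine sand): t_3 = 10.9 × 0.15 / 1.291 = 1.266 d
Total t = Σ t_i = 4.388 days.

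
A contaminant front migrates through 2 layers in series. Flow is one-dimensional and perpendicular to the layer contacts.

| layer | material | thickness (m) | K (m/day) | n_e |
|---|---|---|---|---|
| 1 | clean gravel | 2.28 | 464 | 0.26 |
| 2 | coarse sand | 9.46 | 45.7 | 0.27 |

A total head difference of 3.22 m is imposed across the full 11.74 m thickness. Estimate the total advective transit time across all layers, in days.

0.207

With flow normal to the layers, continuity requires the same specific discharge q through every layer.
Σ(b_i/K_i) = 2.28/464 + 9.46/45.7 = 0.2119 d.
q = Δh / Σ(b_i/K_i) = 3.22 / 0.2119 = 15.19 m/day.
In each layer the seepage velocity is v_i = q/n_i, so the layer transit time is t_i = b_i·n_i / q:
  layer 1 (clean gravel): t_1 = 2.28 × 0.26 / 15.19 = 0.03901 d
  layer 2 (coarse sand): t_2 = 9.46 × 0.27 / 15.19 = 0.1681 d
Total t = Σ t_i = 0.2071 days.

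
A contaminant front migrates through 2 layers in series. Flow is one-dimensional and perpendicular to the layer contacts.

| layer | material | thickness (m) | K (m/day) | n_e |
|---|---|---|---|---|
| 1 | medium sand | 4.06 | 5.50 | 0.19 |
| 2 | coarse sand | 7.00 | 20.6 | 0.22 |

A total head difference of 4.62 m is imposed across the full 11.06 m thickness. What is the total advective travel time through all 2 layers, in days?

0.539

With flow normal to the layers, continuity requires the same specific discharge q through every layer.
Σ(b_i/K_i) = 4.06/5.50 + 7.00/20.6 = 1.078 d.
q = Δh / Σ(b_i/K_i) = 4.62 / 1.078 = 4.286 m/day.
In each layer the seepage velocity is v_i = q/n_i, so the layer transit time is t_i = b_i·n_i / q:
  layer 1 (medium sand): t_1 = 4.06 × 0.19 / 4.286 = 0.1800 d
  layer 2 (coarse sand): t_2 = 7.00 × 0.22 / 4.286 = 0.3593 d
Total t = Σ t_i = 0.5393 days.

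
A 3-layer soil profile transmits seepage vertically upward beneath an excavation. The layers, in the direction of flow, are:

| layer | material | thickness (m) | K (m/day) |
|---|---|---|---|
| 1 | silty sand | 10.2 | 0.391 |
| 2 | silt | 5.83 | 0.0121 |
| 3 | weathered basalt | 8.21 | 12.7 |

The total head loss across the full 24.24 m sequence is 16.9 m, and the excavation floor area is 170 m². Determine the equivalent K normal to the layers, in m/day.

Flow is perpendicular to layering, so the layers act in series and the equivalent K is the thickness-weighted harmonic mean.
Total thickness L = 10.2 + 5.83 + 8.21 = 24.24 m.
Σ(b_i/K_i) = 10.2/0.391 + 5.83/0.0121 + 8.21/12.7 = 508.6 d.
K_eq = L / Σ(b_i/K_i) = 24.24 / 508.6 = 0.04766 m/day.

0.0477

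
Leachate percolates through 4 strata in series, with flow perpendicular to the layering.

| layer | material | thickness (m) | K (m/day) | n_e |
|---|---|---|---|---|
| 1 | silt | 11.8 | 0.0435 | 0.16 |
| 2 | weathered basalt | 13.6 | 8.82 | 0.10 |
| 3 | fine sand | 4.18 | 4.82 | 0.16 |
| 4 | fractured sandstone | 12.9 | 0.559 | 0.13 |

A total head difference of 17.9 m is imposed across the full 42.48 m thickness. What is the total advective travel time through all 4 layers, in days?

With flow normal to the layers, continuity requires the same specific discharge q through every layer.
Σ(b_i/K_i) = 11.8/0.0435 + 13.6/8.82 + 4.18/4.82 + 12.9/0.559 = 296.8 d.
q = Δh / Σ(b_i/K_i) = 17.9 / 296.8 = 0.06032 m/day.
In each layer the seepage velocity is v_i = q/n_i, so the layer transit time is t_i = b_i·n_i / q:
  layer 1 (silt): t_1 = 11.8 × 0.16 / 0.06032 = 31.30 d
  layer 2 (weathered basalt): t_2 = 13.6 × 0.10 / 0.06032 = 22.55 d
  layer 3 (fine sand): t_3 = 4.18 × 0.16 / 0.06032 = 11.09 d
  layer 4 (fractured sandstone): t_4 = 12.9 × 0.13 / 0.06032 = 27.80 d
Total t = Σ t_i = 92.74 days.

92.7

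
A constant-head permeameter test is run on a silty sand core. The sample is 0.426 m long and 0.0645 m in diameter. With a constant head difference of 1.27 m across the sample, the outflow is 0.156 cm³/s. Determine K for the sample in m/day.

Cross-sectional area A = π·(d/2)² = π × (0.0645/2)² = 0.003267 m².
Convert discharge: 0.156 cm³/s = 1.560e-07 m³/s.
Darcy's law rearranged: K = Q·L / (A·Δh) = 1.560e-07 × 0.426 / (0.003267 × 1.27) = 1.601e-05 m/s = 1.384 m/day.

1.38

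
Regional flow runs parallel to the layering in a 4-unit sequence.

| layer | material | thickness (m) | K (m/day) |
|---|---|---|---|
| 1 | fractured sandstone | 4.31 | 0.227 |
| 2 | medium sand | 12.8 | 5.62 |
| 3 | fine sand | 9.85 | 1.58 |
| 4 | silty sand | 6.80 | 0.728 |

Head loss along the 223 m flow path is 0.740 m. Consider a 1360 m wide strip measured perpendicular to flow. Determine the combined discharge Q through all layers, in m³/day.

Flow is parallel to layering, so each bed carries its own Darcy discharge and the transmissivities add.
Σ(K_i·b_i) = 0.227×4.31 + 5.62×12.8 + 1.58×9.85 + 0.728×6.80 = 93.43 m²/day.
Hydraulic gradient i = Δh / L = 0.740 / 223 = 0.003318.
Q = Σ(K_i·b_i) · W · i = 93.43 × 1360 × 0.003318 = 421.6 m³/day.

422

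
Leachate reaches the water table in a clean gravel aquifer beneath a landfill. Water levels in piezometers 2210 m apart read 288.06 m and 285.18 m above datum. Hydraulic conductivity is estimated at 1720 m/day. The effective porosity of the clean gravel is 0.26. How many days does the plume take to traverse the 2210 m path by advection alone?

Hydraulic gradient i = (288.06 − 285.18) / 2210 = 2.88 / 2210 = 0.001303.
Darcy flux q = K · i = 1720 × 0.001303 = 2.241 m/day.
Seepage velocity v = q / n_e = 2.241 / 0.26 = 8.621 m/day.
Travel time t = L / v = 2210 / 8.621 = 256.4 days.

256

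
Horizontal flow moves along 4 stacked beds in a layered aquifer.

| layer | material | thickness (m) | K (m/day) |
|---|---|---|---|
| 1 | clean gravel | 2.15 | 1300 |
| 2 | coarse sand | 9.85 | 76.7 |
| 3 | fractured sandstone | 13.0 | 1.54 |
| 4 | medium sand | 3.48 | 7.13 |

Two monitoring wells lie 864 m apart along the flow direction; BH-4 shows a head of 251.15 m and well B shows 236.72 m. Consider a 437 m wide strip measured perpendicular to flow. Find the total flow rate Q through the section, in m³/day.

26200

Flow is parallel to layering, so each bed carries its own Darcy discharge and the transmissivities add.
Σ(K_i·b_i) = 1300×2.15 + 76.7×9.85 + 1.54×13.0 + 7.13×3.48 = 3595 m²/day.
Hydraulic gradient i = (251.15 − 236.72) / 864 = 14.43 / 864 = 0.01670.
Q = Σ(K_i·b_i) · W · i = 3595 × 437 × 0.01670 = 26241 m³/day.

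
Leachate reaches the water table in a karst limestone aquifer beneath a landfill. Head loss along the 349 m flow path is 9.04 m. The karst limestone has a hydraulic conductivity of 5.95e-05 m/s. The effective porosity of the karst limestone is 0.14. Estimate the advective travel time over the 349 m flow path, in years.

1.00

Convert K: 5.95e-05 m/s × 86400 = 5.141 m/day.
Hydraulic gradient i = Δh / L = 9.04 / 349 = 0.02590.
Darcy flux q = K · i = 5.141 × 0.02590 = 0.1332 m/day.
Seepage velocity v = q / n_e = 0.1332 / 0.14 = 0.9511 m/day.
Travel time t = L / v = 349 / 0.9511 = 366.9 days = 1.005 years.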